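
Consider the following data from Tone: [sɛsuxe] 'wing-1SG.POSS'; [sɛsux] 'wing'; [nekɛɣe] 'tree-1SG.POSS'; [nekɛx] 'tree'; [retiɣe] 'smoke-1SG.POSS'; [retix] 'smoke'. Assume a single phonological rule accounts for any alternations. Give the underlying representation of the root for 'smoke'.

/retiɣ/

The root 'smoke' surfaces as [retiɣe] and [retix], with a stem-final [ɣ] ~ [x] alternation.
The stem 'wing' ([sɛsuxe], [sɛsux]) shows [x] unchanged in both environments, so [x] cannot be basic with [ɣ] derived before the 1SG.POSS suffix.
So /ɣ/ is underlying, and a rule of word-final obstruent devoicing — voiced obstruents become voiceless word-finally — gives [x].
So 'smoke' = /retiɣ/.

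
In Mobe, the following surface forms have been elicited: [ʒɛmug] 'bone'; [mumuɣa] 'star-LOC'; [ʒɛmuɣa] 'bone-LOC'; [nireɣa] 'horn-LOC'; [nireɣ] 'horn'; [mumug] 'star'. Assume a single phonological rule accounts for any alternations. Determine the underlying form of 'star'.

The stem for 'star' ends in [g] in [mumug] but [ɣ] in [mumuɣa].
The stem 'horn' ([nireɣ], [nireɣa]) shows [ɣ] unchanged in both environments, so [ɣ] cannot be basic with [g] derived in isolation.
Therefore /g/ is basic and [ɣ] is derived by intervocalic spirantization (voiced stops become fricatives between vowels).

/mumug/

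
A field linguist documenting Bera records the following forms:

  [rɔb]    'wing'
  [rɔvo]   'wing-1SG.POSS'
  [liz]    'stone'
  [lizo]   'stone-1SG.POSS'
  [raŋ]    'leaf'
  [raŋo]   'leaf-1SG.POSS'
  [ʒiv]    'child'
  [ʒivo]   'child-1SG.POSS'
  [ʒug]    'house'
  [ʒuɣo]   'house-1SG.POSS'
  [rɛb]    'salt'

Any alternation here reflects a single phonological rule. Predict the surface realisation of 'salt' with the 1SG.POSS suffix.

The stem for 'wing' ends in [b] in [rɔb] but [v] in [rɔvo].
But 'child' keeps [v] in both environments ([ʒiv], [ʒivo]), so there is no rule changing /v/ to [b] in isolation.
The underlying segment must be /b/; voiced stops become fricatives between vowels, yielding [v] there.
From [rɛb] the stem 'salt' is /rɛb/; between vowels this yields [rɛvo].

[rɛvo]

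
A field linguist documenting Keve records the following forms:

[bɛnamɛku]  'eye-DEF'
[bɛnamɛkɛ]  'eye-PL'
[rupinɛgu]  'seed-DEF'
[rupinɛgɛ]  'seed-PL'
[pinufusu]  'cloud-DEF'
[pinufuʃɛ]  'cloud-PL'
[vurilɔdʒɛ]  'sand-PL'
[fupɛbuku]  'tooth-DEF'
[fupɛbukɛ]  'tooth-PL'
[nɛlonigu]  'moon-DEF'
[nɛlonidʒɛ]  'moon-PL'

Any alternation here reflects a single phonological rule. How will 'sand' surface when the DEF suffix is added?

The stem for 'moon' ends in [g] in [nɛlonigu] but [dʒ] in [nɛlonidʒɛ].
Compare 'seed', with invariant [g] in [rupinɛgu] and [rupinɛgɛ]: an analysis with underlying /g/ and a rule producing [dʒ] before the PL suffix would wrongly predict alternation here too.
The alternation reflects depalatalization: palato-alveolar /dʒ/ and /ʃ/ become [g] and [s] when no front vowel follows. /dʒ/ is underlying.
The one attested form of 'sand', [vurilɔdʒɛ], shows underlying /vurilɔdʒ/. Applying the same rule when no front vowel follows gives [vurilɔgu].

[vurilɔgu]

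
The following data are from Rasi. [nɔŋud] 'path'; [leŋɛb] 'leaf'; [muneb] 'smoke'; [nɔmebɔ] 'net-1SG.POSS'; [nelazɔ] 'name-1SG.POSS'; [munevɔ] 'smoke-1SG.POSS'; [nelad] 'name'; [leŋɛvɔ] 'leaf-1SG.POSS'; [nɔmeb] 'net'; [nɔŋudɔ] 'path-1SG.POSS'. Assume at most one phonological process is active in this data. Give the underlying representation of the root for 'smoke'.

/munev/

The root 'smoke' surfaces as [muneb] and [munevɔ], with a stem-final [b] ~ [v] alternation.
The stem 'net' ([nɔmeb], [nɔmebɔ]) shows [b] unchanged in both environments, so [b] cannot be basic with [v] derived before the 1SG.POSS suffix.
Therefore /v/ is basic and [b] is derived by word-final hardening (voiced fricatives become stops word-finally).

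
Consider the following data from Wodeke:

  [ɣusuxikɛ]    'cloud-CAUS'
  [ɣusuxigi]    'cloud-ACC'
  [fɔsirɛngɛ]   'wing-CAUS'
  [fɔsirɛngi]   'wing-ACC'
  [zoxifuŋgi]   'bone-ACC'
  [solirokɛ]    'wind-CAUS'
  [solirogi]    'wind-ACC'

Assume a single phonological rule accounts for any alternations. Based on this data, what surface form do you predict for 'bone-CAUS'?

[zoxifuŋgɛ]

The CAUS suffix surfaces as [-gɛ] and [-kɛ], depending on the final segment of the stem.
By contrast the ACC suffix keeps its initial [g] throughout — that segment must be underlying.
So the underlying form is /-kɛ/, and voiceless stops become voiced after a nasal.
After 'bone', which ends in a nasal, the suffix surfaces as [-gɛ], giving [zoxifuŋgɛ].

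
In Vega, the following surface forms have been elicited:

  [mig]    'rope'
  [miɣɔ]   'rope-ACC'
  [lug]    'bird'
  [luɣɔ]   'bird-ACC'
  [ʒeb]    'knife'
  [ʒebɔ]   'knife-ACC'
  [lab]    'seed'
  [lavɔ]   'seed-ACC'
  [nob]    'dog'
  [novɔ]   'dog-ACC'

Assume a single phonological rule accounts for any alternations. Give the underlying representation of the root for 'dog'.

/nov/

The stem for 'dog' ends in [b] in [nob] but [v] in [novɔ].
Compare 'knife', with invariant [b] in [ʒeb] and [ʒebɔ]: an analysis with underlying /b/ and a rule producing [v] before the ACC suffix would wrongly predict alternation here too.
The alternation reflects word-final hardening: voiced fricatives become stops word-finally. /v/ is underlying.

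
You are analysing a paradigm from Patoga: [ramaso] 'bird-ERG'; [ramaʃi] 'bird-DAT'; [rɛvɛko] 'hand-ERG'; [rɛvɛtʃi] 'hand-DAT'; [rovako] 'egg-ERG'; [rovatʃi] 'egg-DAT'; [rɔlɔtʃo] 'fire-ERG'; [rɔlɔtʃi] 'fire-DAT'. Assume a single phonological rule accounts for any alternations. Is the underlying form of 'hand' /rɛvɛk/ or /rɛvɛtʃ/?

The root 'hand' surfaces as [rɛvɛko] and [rɛvɛtʃi], with a stem-final [k] ~ [tʃ] alternation.
But 'fire' keeps [tʃ] in both environments ([rɔlɔtʃo], [rɔlɔtʃi]), so there is no rule changing /tʃ/ to [k] before the ERG suffix.
The underlying segment must be /k/; /k/ and /s/ become palato-alveolar [tʃ] and [ʃ] before a front vowel, yielding [tʃ] there.

/rɛvɛk/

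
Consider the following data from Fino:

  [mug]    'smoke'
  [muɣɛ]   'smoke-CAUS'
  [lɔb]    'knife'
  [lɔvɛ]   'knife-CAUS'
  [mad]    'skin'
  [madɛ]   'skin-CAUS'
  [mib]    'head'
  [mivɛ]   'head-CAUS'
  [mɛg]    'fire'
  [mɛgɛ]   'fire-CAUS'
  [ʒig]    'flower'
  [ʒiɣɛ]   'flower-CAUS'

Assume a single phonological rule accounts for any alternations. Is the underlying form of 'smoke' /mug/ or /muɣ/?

/muɣ/

The root 'smoke' surfaces as [mug] and [muɣɛ], with a stem-final [g] ~ [ɣ] alternation.
Compare 'fire', with invariant [g] in [mɛg] and [mɛgɛ]: an analysis with underlying /g/ and a rule producing [ɣ] before the CAUS suffix would wrongly predict alternation here too.
So /ɣ/ is underlying, and a rule of word-final hardening — voiced fricatives become stops word-finally — gives [g].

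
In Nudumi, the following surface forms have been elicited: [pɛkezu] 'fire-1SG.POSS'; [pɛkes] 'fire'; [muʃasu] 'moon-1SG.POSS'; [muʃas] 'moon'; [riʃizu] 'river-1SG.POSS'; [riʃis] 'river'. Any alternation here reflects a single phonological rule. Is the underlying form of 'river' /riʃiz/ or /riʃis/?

The stem for 'river' ends in [z] in [riʃizu] but [s] in [riʃis].
The stem 'moon' ([muʃasu], [muʃas]) shows [s] unchanged in both environments, so [s] cannot be basic with [z] derived before the 1SG.POSS suffix.
The alternation reflects word-final obstruent devoicing: voiced obstruents become voiceless word-finally. /z/ is underlying.

/riʃiz/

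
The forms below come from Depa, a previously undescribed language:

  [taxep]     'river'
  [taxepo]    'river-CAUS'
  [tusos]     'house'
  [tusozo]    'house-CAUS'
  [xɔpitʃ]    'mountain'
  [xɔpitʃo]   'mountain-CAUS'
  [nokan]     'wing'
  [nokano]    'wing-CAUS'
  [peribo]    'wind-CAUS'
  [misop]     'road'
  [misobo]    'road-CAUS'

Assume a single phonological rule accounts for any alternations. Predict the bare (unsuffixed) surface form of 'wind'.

[perip]

'road' shows [p] ~ [b] at the end of the stem ([misop] vs [misobo]).
The stem 'river' ([taxep], [taxepo]) shows [p] unchanged in both environments, so [p] cannot be basic with [b] derived before the CAUS suffix.
The underlying segment must be /b/; voiced obstruents become voiceless word-finally, yielding [p] there.
The one attested form of 'wind', [peribo], shows underlying /perib/. Applying the same rule word-finally gives [perip].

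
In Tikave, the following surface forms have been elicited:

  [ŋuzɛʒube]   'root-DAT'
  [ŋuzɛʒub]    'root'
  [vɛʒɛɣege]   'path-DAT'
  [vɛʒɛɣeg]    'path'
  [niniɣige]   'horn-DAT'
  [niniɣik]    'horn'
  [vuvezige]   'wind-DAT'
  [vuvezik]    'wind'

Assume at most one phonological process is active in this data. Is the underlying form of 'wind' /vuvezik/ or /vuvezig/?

The stem for 'wind' ends in [g] in [vuvezige] but [k] in [vuvezik].
Compare 'path', with invariant [g] in [vɛʒɛɣege] and [vɛʒɛɣeg]: an analysis with underlying /g/ and a rule producing [k] in isolation would wrongly predict alternation here too.
So /k/ is underlying, and a rule of intervocalic voicing — voiceless stops become voiced between vowels — gives [g].

/vuvezik/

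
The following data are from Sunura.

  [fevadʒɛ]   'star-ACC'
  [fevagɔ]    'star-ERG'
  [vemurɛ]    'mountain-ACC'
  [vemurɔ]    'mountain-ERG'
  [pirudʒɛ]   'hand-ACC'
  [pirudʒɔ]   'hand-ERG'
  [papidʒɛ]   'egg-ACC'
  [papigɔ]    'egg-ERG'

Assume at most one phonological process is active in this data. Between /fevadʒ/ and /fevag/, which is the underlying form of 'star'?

/fevag/

The stem for 'star' ends in [dʒ] in [fevadʒɛ] but [g] in [fevagɔ].
The stem 'hand' ([pirudʒɛ], [pirudʒɔ]) shows [dʒ] unchanged in both environments, so [dʒ] cannot be basic with [g] derived before the ERG suffix.
The alternation reflects palatalization before a front vowel: /g/ becomes palato-alveolar [dʒ] before a front vowel. /g/ is underlying.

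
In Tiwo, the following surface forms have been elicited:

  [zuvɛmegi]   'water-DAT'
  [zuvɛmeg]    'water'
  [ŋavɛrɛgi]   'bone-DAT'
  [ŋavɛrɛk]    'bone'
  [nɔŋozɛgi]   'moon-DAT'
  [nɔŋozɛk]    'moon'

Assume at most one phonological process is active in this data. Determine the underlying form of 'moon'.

/nɔŋozɛk/

In [nɔŋozɛgi] and [nɔŋozɛk] the final segment of 'moon' alternates: [g] ~ [k].
The stem 'water' ([zuvɛmegi], [zuvɛmeg]) shows [g] unchanged in both environments, so [g] cannot be basic with [k] derived in isolation.
The underlying segment must be /k/; voiceless stops become voiced between vowels, yielding [g] there.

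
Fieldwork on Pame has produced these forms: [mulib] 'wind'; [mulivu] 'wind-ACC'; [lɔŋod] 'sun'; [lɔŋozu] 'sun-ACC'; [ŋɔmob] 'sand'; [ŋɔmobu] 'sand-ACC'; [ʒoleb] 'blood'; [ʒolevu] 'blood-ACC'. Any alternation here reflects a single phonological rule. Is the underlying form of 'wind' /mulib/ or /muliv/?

The root 'wind' surfaces as [mulib] and [mulivu], with a stem-final [b] ~ [v] alternation.
The stem 'sand' ([ŋɔmob], [ŋɔmobu]) shows [b] unchanged in both environments, so [b] cannot be basic with [v] derived before the ACC suffix.
The alternation reflects word-final hardening: voiced fricatives become stops word-finally. /v/ is underlying.

/muliv/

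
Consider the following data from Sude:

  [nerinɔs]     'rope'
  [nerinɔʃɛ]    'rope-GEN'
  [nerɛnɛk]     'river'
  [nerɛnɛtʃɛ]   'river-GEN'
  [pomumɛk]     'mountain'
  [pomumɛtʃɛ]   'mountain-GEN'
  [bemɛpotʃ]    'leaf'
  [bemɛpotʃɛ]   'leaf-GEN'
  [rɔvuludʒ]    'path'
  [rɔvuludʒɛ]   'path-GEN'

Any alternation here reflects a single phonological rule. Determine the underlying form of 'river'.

In [nerɛnɛk] and [nerɛnɛtʃɛ] the final segment of 'river' alternates: [k] ~ [tʃ].
But 'leaf' keeps [tʃ] in both environments ([bemɛpotʃ], [bemɛpotʃɛ]), so there is no rule changing /tʃ/ to [k] in isolation.
The underlying segment must be /k/; /k/ and /s/ become palato-alveolar [tʃ] and [ʃ] before a front vowel, yielding [tʃ] there.

/nerɛnɛk/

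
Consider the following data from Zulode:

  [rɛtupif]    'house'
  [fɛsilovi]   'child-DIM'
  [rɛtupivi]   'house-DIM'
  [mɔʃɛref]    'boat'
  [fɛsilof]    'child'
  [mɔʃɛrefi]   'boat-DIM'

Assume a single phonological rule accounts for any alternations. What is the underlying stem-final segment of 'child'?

The root 'child' surfaces as [fɛsilovi] and [fɛsilof], with a stem-final [v] ~ [f] alternation.
The stem 'boat' ([mɔʃɛrefi], [mɔʃɛref]) shows [f] unchanged in both environments, so [f] cannot be basic with [v] derived before the DIM suffix.
The alternation reflects word-final obstruent devoicing: voiced obstruents become voiceless word-finally. /v/ is underlying.

/v/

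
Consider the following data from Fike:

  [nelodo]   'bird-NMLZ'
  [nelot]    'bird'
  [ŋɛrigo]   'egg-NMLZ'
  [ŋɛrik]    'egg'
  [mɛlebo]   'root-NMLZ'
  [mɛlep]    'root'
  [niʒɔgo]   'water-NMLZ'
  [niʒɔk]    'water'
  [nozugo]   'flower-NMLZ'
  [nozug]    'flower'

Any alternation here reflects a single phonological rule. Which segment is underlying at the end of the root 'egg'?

/k/

The root 'egg' surfaces as [ŋɛrigo] and [ŋɛrik], with a stem-final [g] ~ [k] alternation.
The stem 'flower' ([nozugo], [nozug]) shows [g] unchanged in both environments, so [g] cannot be basic with [k] derived in isolation.
The underlying segment must be /k/; voiceless stops become voiced between vowels, yielding [g] there.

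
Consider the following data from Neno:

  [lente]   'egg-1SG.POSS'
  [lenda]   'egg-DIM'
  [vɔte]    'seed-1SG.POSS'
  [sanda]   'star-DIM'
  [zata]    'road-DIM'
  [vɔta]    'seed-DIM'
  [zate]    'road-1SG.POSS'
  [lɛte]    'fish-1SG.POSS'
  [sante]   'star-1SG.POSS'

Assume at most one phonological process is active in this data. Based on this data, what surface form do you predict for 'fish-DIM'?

[lɛta]

The DIM suffix surfaces as [-da] and [-ta], depending on the final segment of the stem.
The 1SG.POSS suffix, which begins with [t], is invariant after every stem; so [t] is not altered by any rule here.
So the underlying form is /-da/, and voiced stops become voiceless after a vowel.
After 'fish', which ends in a vowel, the suffix surfaces as [-ta], giving [lɛta].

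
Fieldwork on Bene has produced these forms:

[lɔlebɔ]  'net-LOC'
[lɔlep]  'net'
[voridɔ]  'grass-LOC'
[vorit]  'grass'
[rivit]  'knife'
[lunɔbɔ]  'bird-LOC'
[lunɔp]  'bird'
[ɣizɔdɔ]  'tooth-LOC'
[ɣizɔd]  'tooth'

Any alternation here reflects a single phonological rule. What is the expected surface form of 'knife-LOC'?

The stem for 'grass' ends in [d] in [voridɔ] but [t] in [vorit].
The stem 'tooth' ([ɣizɔdɔ], [ɣizɔd]) shows [d] unchanged in both environments, so [d] cannot be basic with [t] derived in isolation.
So /t/ is underlying, and a rule of intervocalic voicing — voiceless stops become voiced between vowels — gives [d].
The one attested form of 'knife', [rivit], shows underlying /rivit/. Applying the same rule between vowels gives [rividɔ].

[rividɔ]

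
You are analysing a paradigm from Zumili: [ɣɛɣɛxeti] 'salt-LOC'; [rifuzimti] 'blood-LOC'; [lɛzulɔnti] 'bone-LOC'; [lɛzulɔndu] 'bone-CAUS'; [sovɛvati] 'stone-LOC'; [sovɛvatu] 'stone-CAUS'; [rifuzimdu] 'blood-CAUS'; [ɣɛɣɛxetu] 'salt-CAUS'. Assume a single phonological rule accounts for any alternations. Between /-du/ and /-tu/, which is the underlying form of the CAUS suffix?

/-du/

The CAUS suffix surfaces as [-du] and [-tu], depending on the final segment of the stem.
The LOC suffix, which begins with [t], is invariant after every stem; so [t] is not altered by any rule here.
So the underlying form is /-du/, and voiced stops become voiceless after a vowel.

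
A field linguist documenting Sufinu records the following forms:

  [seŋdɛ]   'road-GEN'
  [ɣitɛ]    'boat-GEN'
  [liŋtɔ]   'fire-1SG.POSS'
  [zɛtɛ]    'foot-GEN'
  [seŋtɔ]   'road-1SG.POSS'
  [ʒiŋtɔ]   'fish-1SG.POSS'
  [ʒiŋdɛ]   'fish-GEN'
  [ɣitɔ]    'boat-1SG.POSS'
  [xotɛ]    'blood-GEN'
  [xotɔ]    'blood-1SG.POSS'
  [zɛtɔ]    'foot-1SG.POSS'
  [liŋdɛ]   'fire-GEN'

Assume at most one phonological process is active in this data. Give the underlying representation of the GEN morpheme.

The GEN suffix surfaces as [-dɛ] and [-tɛ], depending on the final segment of the stem.
The 1SG.POSS suffix, which begins with [t], is invariant after every stem; so [t] is not altered by any rule here.
So the underlying form is /-dɛ/, and voiced stops become voiceless after a vowel.

/-dɛ/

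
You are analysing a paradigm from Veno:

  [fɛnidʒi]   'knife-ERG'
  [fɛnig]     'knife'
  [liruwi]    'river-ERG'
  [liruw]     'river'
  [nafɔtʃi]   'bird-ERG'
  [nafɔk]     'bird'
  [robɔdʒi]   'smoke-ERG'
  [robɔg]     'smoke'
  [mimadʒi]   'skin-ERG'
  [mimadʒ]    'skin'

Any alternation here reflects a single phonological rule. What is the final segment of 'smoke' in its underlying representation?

/g/

The root 'smoke' surfaces as [robɔdʒi] and [robɔg], with a stem-final [dʒ] ~ [g] alternation.
Compare 'skin', with invariant [dʒ] in [mimadʒi] and [mimadʒ]: an analysis with underlying /dʒ/ and a rule producing [g] in isolation would wrongly predict alternation here too.
The alternation reflects palatalization before a front vowel: /k/ and /g/ become palato-alveolar [tʃ] and [dʒ] before a front vowel. /g/ is underlying.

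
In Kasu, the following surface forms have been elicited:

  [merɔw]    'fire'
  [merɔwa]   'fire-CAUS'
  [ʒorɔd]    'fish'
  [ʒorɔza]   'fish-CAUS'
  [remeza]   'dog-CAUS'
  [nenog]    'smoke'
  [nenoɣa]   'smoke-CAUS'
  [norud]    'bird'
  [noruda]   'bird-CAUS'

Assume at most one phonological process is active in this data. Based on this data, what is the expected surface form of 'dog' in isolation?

[remed]

The stem for 'fish' ends in [d] in [ʒorɔd] but [z] in [ʒorɔza].
But 'bird' keeps [d] in both environments ([norud], [noruda]), so there is no rule changing /d/ to [z] before the CAUS suffix.
The alternation reflects word-final hardening: voiced fricatives become stops word-finally. /z/ is underlying.
The one attested form of 'dog', [remeza], shows underlying /remez/. Applying the same rule word-finally gives [remed].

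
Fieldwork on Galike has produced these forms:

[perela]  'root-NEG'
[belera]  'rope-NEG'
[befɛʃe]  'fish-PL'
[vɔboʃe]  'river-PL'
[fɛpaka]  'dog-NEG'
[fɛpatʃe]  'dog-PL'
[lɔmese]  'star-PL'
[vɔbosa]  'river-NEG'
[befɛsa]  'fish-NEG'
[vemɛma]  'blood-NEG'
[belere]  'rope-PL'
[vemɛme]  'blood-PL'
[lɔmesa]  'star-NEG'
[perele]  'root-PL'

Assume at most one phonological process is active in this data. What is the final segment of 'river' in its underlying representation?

/ʃ/

The stem for 'river' ends in [s] in [vɔbosa] but [ʃ] in [vɔboʃe].
The stem 'star' ([lɔmesa], [lɔmese]) shows [s] unchanged in both environments, so [s] cannot be basic with [ʃ] derived before the PL suffix.
So /ʃ/ is underlying, and a rule of depalatalization — palato-alveolar /tʃ/ and /ʃ/ become [k] and [s] when no front vowel follows — gives [s].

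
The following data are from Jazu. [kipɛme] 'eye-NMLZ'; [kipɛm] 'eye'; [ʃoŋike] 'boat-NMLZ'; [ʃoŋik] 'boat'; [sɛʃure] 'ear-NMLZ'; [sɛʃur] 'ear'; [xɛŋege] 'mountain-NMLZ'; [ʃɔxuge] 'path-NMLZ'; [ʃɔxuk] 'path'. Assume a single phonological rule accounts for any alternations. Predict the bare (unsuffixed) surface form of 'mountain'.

[xɛŋek]

In [ʃɔxuge] and [ʃɔxuk] the final segment of 'path' alternates: [g] ~ [k].
Compare 'boat', with invariant [k] in [ʃoŋike] and [ʃoŋik]: an analysis with underlying /k/ and a rule producing [g] before the NMLZ suffix would wrongly predict alternation here too.
The alternation reflects word-final obstruent devoicing: voiced obstruents become voiceless word-finally. /g/ is underlying.
The one attested form of 'mountain', [xɛŋege], shows underlying /xɛŋeg/. Applying the same rule word-finally gives [xɛŋek].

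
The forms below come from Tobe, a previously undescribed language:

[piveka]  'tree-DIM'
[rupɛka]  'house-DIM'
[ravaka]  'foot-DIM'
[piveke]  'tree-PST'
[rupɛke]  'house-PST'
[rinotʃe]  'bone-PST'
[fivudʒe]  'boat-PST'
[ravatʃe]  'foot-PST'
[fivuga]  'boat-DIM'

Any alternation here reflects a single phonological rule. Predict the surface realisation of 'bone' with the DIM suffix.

The root 'foot' surfaces as [ravatʃe] and [ravaka], with a stem-final [tʃ] ~ [k] alternation.
The stem 'tree' ([piveke], [piveka]) shows [k] unchanged in both environments, so [k] cannot be basic with [tʃ] derived before the PST suffix.
So /tʃ/ is underlying, and a rule of depalatalization — palato-alveolar /tʃ/ and /dʒ/ become [k] and [g] when no front vowel follows — gives [k].
From [rinotʃe] the stem 'bone' is /rinotʃ/; when no front vowel follows this yields [rinoka].

[rinoka]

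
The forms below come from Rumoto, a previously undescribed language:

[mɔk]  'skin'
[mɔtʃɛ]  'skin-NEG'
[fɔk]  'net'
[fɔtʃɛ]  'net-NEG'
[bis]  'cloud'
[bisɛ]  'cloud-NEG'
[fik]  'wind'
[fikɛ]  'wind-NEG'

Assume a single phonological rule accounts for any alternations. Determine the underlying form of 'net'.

/fɔtʃ/

The stem for 'net' ends in [k] in [fɔk] but [tʃ] in [fɔtʃɛ].
But 'wind' keeps [k] in both environments ([fik], [fikɛ]), so there is no rule changing /k/ to [tʃ] before the NEG suffix.
So /tʃ/ is underlying, and a rule of depalatalization — palato-alveolar /tʃ/ becomes [k] when no front vowel follows — gives [k].
So 'net' = /fɔtʃ/.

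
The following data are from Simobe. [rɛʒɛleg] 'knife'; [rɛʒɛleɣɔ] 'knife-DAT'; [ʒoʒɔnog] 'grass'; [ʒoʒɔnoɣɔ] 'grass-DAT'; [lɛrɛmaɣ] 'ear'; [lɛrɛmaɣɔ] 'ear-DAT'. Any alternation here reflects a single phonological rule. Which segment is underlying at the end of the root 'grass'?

/g/

In [ʒoʒɔnog] and [ʒoʒɔnoɣɔ] the final segment of 'grass' alternates: [g] ~ [ɣ].
But 'ear' keeps [ɣ] in both environments ([lɛrɛmaɣ], [lɛrɛmaɣɔ]), so there is no rule changing /ɣ/ to [g] in isolation.
The underlying segment must be /g/; voiced stops become fricatives between vowels, yielding [ɣ] there.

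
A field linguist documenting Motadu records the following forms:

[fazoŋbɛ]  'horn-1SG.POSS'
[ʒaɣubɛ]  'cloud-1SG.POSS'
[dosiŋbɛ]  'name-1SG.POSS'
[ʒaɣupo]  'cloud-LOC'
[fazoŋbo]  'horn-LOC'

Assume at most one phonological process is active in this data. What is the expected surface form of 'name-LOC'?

The LOC morpheme has two allomorphs, [-bo] and [-po].
The 1SG.POSS suffix, which begins with [b], is invariant after every stem; so [b] is not altered by any rule here.
The LOC suffix is therefore /-po/ underlyingly, with post-nasal voicing: voiceless stops become voiced after a nasal.
After 'name', which ends in a nasal, the suffix surfaces as [-bo], giving [dosiŋbo].

[dosiŋbo]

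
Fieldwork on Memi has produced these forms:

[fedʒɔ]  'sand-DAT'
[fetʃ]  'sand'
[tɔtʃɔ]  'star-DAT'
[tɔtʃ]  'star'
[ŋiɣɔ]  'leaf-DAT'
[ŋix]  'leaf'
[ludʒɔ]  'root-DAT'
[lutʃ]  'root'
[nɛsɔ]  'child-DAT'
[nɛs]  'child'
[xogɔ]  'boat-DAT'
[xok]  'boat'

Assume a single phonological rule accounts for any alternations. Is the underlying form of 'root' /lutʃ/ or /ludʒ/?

/ludʒ/

In [ludʒɔ] and [lutʃ] the final segment of 'root' alternates: [dʒ] ~ [tʃ].
But 'star' keeps [tʃ] in both environments ([tɔtʃɔ], [tɔtʃ]), so there is no rule changing /tʃ/ to [dʒ] before the DAT suffix.
Therefore /dʒ/ is basic and [tʃ] is derived by word-final obstruent devoicing (voiced obstruents become voiceless word-finally).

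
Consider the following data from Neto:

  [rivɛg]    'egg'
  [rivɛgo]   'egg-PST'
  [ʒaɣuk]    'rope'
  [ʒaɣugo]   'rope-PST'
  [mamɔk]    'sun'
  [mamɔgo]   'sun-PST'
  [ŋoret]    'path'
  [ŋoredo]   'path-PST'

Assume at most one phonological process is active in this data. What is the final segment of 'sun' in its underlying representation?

'sun' shows [k] ~ [g] at the end of the stem ([mamɔk] vs [mamɔgo]).
But 'egg' keeps [g] in both environments ([rivɛg], [rivɛgo]), so there is no rule changing /g/ to [k] in isolation.
The underlying segment must be /k/; voiceless stops become voiced between vowels, yielding [g] there.

/k/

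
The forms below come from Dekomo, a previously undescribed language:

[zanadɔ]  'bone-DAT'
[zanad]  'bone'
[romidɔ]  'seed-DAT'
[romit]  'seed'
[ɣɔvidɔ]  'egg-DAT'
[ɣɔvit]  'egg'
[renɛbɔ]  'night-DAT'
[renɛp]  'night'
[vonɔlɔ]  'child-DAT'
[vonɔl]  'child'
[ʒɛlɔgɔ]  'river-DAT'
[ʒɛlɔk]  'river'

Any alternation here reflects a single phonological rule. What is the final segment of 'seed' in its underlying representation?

/t/

In [romidɔ] and [romit] the final segment of 'seed' alternates: [d] ~ [t].
But 'bone' keeps [d] in both environments ([zanadɔ], [zanad]), so there is no rule changing /d/ to [t] in isolation.
Therefore /t/ is basic and [d] is derived by intervocalic voicing (voiceless stops become voiced between vowels).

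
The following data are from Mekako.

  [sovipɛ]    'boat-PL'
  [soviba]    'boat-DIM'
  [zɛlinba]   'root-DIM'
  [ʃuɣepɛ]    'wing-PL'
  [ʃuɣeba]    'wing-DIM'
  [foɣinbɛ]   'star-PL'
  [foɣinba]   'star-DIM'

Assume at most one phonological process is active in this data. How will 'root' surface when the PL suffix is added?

[zɛlinbɛ]

The PL morpheme has two allomorphs, [-bɛ] and [-pɛ].
The DIM suffix, which begins with [b], is invariant after every stem; so [b] is not altered by any rule here.
So the underlying form is /-pɛ/, and voiceless stops become voiced after a nasal.
After 'root', which ends in a nasal, the suffix surfaces as [-bɛ], giving [zɛlinbɛ].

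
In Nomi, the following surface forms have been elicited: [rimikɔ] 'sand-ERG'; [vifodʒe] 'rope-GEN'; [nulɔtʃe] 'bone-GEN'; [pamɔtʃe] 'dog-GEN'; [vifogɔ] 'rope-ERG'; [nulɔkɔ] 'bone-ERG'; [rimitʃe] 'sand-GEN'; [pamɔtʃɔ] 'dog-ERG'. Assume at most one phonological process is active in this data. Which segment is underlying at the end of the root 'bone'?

/k/

'bone' shows [k] ~ [tʃ] at the end of the stem ([nulɔkɔ] vs [nulɔtʃe]).
If /tʃ/ were underlying and a rule turned it into [k] before the ERG suffix, 'dog' would also alternate; but it has [tʃ] in both [pamɔtʃɔ] and [pamɔtʃe].
So /k/ is underlying, and a rule of palatalization before a front vowel — /k/ and /g/ become palato-alveolar [tʃ] and [dʒ] before a front vowel — gives [tʃ].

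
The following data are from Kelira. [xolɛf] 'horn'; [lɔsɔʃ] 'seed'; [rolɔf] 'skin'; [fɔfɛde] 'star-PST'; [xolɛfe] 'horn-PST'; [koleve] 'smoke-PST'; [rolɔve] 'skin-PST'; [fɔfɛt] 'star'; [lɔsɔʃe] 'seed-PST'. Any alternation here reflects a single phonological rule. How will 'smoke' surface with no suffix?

The stem for 'skin' ends in [v] in [rolɔve] but [f] in [rolɔf].
The stem 'horn' ([xolɛfe], [xolɛf]) shows [f] unchanged in both environments, so [f] cannot be basic with [v] derived before the PST suffix.
The underlying segment must be /v/; voiced obstruents become voiceless word-finally, yielding [f] there.
From [koleve] the stem 'smoke' is /kolev/; word-finally this yields [kolef].

[kolef]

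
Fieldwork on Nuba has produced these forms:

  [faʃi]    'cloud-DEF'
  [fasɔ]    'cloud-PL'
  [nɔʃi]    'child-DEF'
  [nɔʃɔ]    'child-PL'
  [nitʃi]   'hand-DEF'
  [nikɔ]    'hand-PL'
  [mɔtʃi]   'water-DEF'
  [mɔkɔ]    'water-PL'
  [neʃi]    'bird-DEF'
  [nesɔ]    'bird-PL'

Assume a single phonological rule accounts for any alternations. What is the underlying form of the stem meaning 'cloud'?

/fas/

'cloud' shows [ʃ] ~ [s] at the end of the stem ([faʃi] vs [fasɔ]).
But 'child' keeps [ʃ] in both environments ([nɔʃi], [nɔʃɔ]), so there is no rule changing /ʃ/ to [s] before the PL suffix.
So /s/ is underlying, and a rule of palatalization before a front vowel — /k/ and /s/ become palato-alveolar [tʃ] and [ʃ] before a front vowel — gives [ʃ].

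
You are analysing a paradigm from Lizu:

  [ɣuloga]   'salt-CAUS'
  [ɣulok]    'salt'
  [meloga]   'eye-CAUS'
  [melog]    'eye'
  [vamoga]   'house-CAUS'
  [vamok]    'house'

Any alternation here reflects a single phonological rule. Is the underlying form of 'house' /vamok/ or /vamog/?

/vamok/

The root 'house' surfaces as [vamoga] and [vamok], with a stem-final [g] ~ [k] alternation.
If /g/ were underlying and a rule turned it into [k] in isolation, 'eye' would also alternate; but it has [g] in both [meloga] and [melog].
So /k/ is underlying, and a rule of intervocalic voicing — voiceless stops become voiced between vowels — gives [g].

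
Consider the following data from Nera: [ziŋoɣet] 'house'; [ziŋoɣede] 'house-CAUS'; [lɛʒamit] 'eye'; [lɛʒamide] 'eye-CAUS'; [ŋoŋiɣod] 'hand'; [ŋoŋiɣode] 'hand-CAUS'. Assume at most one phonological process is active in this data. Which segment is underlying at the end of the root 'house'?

/t/

The stem for 'house' ends in [t] in [ziŋoɣet] but [d] in [ziŋoɣede].
If /d/ were underlying and a rule turned it into [t] in isolation, 'hand' would also alternate; but it has [d] in both [ŋoŋiɣod] and [ŋoŋiɣode].
The underlying segment must be /t/; voiceless stops become voiced between vowels, yielding [d] there.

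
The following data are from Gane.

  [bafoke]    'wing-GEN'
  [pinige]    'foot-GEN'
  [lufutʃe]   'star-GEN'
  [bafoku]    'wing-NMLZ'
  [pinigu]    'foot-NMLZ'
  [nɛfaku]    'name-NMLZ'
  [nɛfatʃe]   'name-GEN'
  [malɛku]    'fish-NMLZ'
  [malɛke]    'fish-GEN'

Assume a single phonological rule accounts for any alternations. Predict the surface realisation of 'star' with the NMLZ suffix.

[lufuku]

The stem for 'name' ends in [k] in [nɛfaku] but [tʃ] in [nɛfatʃe].
If /k/ were underlying and a rule turned it into [tʃ] before the GEN suffix, 'wing' would also alternate; but it has [k] in both [bafoku] and [bafoke].
Therefore /tʃ/ is basic and [k] is derived by depalatalization (palato-alveolar /tʃ/ becomes [k] when no front vowel follows).
From [lufutʃe] the stem 'star' is /lufutʃ/; when no front vowel follows this yields [lufuku].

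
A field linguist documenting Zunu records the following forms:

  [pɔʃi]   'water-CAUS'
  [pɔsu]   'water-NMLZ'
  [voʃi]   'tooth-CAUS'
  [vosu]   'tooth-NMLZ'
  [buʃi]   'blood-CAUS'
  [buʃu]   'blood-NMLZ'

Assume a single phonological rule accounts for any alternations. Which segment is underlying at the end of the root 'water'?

The root 'water' surfaces as [pɔʃi] and [pɔsu], with a stem-final [ʃ] ~ [s] alternation.
Compare 'blood', with invariant [ʃ] in [buʃi] and [buʃu]: an analysis with underlying /ʃ/ and a rule producing [s] before the NMLZ suffix would wrongly predict alternation here too.
So /s/ is underlying, and a rule of palatalization before a front vowel — /s/ becomes palato-alveolar [ʃ] before a front vowel — gives [ʃ].

/s/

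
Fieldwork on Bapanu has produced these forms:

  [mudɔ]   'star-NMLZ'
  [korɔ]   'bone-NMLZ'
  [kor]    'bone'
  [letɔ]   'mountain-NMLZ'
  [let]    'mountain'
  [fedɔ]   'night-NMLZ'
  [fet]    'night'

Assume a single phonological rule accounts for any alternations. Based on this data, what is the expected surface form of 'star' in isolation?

'night' shows [d] ~ [t] at the end of the stem ([fedɔ] vs [fet]).
Compare 'mountain', with invariant [t] in [letɔ] and [let]: an analysis with underlying /t/ and a rule producing [d] before the NMLZ suffix would wrongly predict alternation here too.
The alternation reflects word-final obstruent devoicing: voiced obstruents become voiceless word-finally. /d/ is underlying.
From [mudɔ] the stem 'star' is /mud/; word-finally this yields [mut].

[mut]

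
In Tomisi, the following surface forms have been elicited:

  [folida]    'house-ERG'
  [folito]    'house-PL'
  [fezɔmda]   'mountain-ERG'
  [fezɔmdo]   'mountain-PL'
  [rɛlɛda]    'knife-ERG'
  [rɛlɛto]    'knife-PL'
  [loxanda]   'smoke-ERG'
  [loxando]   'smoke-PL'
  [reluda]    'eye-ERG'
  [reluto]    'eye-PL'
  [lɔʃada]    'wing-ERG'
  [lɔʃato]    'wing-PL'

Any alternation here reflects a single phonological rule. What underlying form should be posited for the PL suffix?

The PL suffix surfaces as [-do] and [-to], depending on the final segment of the stem.
The ERG suffix, which begins with [d], is invariant after every stem; so [d] is not altered by any rule here.
The PL suffix is therefore /-to/ underlyingly, with post-nasal voicing: voiceless stops become voiced after a nasal.

/-to/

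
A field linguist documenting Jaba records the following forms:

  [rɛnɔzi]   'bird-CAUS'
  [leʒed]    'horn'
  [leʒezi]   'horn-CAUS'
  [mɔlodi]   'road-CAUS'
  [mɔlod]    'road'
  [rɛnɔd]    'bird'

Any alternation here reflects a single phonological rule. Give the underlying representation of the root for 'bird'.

The root 'bird' surfaces as [rɛnɔd] and [rɛnɔzi], with a stem-final [d] ~ [z] alternation.
If /d/ were underlying and a rule turned it into [z] before the CAUS suffix, 'road' would also alternate; but it has [d] in both [mɔlod] and [mɔlodi].
So /z/ is underlying, and a rule of word-final hardening — voiced fricatives become stops word-finally — gives [d].

/rɛnɔz/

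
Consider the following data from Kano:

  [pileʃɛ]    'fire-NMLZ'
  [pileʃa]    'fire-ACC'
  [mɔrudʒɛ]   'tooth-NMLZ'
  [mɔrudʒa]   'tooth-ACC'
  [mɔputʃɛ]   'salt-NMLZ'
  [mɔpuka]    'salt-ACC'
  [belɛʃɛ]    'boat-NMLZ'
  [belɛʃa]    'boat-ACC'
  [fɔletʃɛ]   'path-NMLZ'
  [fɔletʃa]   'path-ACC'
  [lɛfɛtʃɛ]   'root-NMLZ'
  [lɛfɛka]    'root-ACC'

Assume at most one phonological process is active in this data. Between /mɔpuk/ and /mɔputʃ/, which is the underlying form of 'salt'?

The root 'salt' surfaces as [mɔputʃɛ] and [mɔpuka], with a stem-final [tʃ] ~ [k] alternation.
But 'path' keeps [tʃ] in both environments ([fɔletʃɛ], [fɔletʃa]), so there is no rule changing /tʃ/ to [k] before the ACC suffix.
So /k/ is underlying, and a rule of palatalization before a front vowel — /k/ becomes palato-alveolar [tʃ] before a front vowel — gives [tʃ].

/mɔpuk/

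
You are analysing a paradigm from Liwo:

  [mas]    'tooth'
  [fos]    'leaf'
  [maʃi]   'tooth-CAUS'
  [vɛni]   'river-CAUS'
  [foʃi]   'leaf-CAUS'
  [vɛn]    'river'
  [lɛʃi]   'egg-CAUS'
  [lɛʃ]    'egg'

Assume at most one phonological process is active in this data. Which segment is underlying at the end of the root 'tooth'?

In [mas] and [maʃi] the final segment of 'tooth' alternates: [s] ~ [ʃ].
The stem 'egg' ([lɛʃ], [lɛʃi]) shows [ʃ] unchanged in both environments, so [ʃ] cannot be basic with [s] derived in isolation.
The alternation reflects palatalization before a front vowel: /s/ becomes palato-alveolar [ʃ] before a front vowel. /s/ is underlying.

/s/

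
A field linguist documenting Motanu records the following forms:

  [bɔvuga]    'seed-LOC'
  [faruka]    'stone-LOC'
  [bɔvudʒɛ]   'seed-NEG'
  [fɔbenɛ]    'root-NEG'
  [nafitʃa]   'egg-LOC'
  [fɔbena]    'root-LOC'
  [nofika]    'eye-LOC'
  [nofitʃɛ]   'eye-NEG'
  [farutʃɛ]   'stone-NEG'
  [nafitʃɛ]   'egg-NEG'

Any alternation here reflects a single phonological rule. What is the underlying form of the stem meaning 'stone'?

/faruk/

The stem for 'stone' ends in [tʃ] in [farutʃɛ] but [k] in [faruka].
But 'egg' keeps [tʃ] in both environments ([nafitʃɛ], [nafitʃa]), so there is no rule changing /tʃ/ to [k] before the LOC suffix.
The alternation reflects palatalization before a front vowel: /k/ and /g/ become palato-alveolar [tʃ] and [dʒ] before a front vowel. /k/ is underlying.
So 'stone' = /faruk/.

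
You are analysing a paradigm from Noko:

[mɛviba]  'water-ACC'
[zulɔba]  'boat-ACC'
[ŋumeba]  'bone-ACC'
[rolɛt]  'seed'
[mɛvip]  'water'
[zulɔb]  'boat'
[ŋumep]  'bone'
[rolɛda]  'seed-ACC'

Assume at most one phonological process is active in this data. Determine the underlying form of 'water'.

In [mɛviba] and [mɛvip] the final segment of 'water' alternates: [b] ~ [p].
The stem 'boat' ([zulɔba], [zulɔb]) shows [b] unchanged in both environments, so [b] cannot be basic with [p] derived in isolation.
The alternation reflects intervocalic voicing: voiceless stops become voiced between vowels. /p/ is underlying.
Hence 'water' is /mɛvip/ underlyingly.

/mɛvip/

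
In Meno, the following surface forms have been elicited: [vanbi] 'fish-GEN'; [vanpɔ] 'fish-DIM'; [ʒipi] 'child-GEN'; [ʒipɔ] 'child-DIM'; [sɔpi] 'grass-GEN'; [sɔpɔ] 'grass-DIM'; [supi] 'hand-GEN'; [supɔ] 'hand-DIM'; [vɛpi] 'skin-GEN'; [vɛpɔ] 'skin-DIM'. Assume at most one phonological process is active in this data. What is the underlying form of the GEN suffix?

The GEN morpheme has two allomorphs, [-bi] and [-pi].
By contrast the DIM suffix keeps its initial [p] throughout — that segment must be underlying.
The GEN suffix is therefore /-bi/ underlyingly, with post-vocalic devoicing: voiced stops become voiceless after a vowel.

/-bi/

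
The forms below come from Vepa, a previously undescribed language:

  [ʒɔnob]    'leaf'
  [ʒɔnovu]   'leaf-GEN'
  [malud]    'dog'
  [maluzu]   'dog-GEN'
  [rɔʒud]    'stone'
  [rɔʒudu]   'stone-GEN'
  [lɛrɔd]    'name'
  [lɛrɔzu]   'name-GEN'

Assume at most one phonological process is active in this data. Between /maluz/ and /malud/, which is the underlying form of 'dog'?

'dog' shows [d] ~ [z] at the end of the stem ([malud] vs [maluzu]).
If /d/ were underlying and a rule turned it into [z] before the GEN suffix, 'stone' would also alternate; but it has [d] in both [rɔʒud] and [rɔʒudu].
So /z/ is underlying, and a rule of word-final hardening — voiced fricatives become stops word-finally — gives [d].

/maluz/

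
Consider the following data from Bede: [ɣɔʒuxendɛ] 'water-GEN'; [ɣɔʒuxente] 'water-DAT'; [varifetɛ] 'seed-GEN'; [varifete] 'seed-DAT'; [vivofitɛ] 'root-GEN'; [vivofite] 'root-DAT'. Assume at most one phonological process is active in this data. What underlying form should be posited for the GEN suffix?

/-dɛ/

The GEN suffix surfaces as [-dɛ] and [-tɛ], depending on the final segment of the stem.
The DAT suffix, which begins with [t], is invariant after every stem; so [t] is not altered by any rule here.
The GEN suffix is therefore /-dɛ/ underlyingly, with post-vocalic devoicing: voiced stops become voiceless after a vowel.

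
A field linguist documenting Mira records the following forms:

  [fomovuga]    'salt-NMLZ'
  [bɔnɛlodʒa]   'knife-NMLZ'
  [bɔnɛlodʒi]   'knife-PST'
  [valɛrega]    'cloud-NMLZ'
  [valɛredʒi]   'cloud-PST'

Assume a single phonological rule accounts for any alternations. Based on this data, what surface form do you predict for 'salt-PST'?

[fomovudʒi]

The root 'cloud' surfaces as [valɛrega] and [valɛredʒi], with a stem-final [g] ~ [dʒ] alternation.
The stem 'knife' ([bɔnɛlodʒa], [bɔnɛlodʒi]) shows [dʒ] unchanged in both environments, so [dʒ] cannot be basic with [g] derived before the NMLZ suffix.
The underlying segment must be /g/; /g/ becomes palato-alveolar [dʒ] before a front vowel, yielding [dʒ] there.
The one attested form of 'salt', [fomovuga], shows underlying /fomovug/. Applying the same rule before a front vowel gives [fomovudʒi].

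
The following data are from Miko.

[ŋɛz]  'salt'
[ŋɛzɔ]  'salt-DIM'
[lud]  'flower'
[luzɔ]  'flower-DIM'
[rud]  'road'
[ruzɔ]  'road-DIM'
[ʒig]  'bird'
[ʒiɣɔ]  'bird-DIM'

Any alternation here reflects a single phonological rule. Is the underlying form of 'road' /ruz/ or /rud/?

/rud/

The root 'road' surfaces as [rud] and [ruzɔ], with a stem-final [d] ~ [z] alternation.
But 'salt' keeps [z] in both environments ([ŋɛz], [ŋɛzɔ]), so there is no rule changing /z/ to [d] in isolation.
So /d/ is underlying, and a rule of intervocalic spirantization — voiced stops become fricatives between vowels — gives [z].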